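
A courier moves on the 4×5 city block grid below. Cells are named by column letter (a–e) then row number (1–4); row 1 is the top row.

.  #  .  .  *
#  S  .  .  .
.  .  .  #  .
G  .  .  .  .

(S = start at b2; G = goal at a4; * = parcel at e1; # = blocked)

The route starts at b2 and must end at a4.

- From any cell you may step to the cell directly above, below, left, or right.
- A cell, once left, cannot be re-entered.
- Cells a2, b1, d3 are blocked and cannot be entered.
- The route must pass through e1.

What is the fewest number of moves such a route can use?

Any route passes through e1 somewhere between b2 and a4. Summing Manhattan distances along the two legs (b2 → e1 → a4) gives a lower bound of 4 + 7 = 11 moves.
A route of 11 moves achieves this: b2 → c2 → c1 → d1 → e1 → e2 → e3 → e4 → d4 → c4 → b4 → a4.
Since 11 matches the lower bound, it is optimal.

11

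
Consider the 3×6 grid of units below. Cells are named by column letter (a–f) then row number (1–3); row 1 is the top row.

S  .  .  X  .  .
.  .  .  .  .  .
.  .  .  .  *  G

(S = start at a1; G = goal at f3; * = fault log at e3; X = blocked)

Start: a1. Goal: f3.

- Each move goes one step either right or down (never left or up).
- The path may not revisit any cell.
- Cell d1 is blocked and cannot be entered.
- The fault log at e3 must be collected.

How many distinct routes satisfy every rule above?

A right/down-only route from a1 to f3 makes exactly 2 down-moves and 5 right-moves in some order.
With no other constraints that would be C(7,2) = 21 routes.
Split at e3 and multiply the segment counts (each segment already excludes blocked cells): a1→e3: 12; e3→f3: 1; product = 12.
That gives 12 routes.

12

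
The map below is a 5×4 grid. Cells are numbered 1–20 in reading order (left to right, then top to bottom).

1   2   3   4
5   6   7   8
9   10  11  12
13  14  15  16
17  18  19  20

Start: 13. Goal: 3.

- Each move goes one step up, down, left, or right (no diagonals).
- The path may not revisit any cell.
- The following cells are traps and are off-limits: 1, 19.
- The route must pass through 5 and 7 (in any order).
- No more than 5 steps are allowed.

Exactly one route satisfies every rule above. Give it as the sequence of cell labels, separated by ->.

The 5-move cap with required stops at 5, 7 leaves no slack for detours.
Route from 13: 2× up (reaching 5), 2× right (reaching 7), up to 3 — 5 moves in all.
Check: all required cells visited; 5 ≤ 5 moves.

13 -> 9 -> 5 -> 6 -> 7 -> 3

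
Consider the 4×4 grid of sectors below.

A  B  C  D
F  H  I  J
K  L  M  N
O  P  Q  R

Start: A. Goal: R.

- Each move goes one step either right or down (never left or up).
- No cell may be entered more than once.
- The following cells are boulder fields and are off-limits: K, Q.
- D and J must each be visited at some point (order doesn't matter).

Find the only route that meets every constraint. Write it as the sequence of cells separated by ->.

A -> B -> C -> D -> J -> N -> R

Moves only go right or down, so the column and row indices never decrease.
Route from A: right 3 to D, down 3 to R — 6 moves in all.
Check: all required cells visited.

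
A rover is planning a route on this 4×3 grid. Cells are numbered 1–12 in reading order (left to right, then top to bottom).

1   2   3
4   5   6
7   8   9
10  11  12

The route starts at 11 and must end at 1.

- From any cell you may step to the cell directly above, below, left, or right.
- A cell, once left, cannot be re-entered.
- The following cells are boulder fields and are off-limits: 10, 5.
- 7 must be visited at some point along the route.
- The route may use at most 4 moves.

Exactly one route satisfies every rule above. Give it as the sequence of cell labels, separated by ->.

11 -> 8 -> 7 -> 4 -> 1

Any route must reach 7 and still end at 1 within 4 moves, so the order of the required stops is forced.
Route from 11: up to 8, left to 7, 2× up (reaching 1) — 4 moves in all.
Check: all required cells visited; 4 ≤ 4 moves.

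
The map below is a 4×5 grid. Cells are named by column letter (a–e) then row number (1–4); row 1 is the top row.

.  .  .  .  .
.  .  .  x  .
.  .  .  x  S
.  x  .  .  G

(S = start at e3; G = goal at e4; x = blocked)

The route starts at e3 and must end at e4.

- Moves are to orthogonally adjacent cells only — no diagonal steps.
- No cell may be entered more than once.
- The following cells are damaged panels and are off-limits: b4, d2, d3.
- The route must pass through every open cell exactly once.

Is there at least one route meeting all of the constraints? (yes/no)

no

Cell a4 has only one open neighbour but is neither the start nor the goal, so a Hamiltonian route would have to both enter and leave it through the same neighbour — impossible without revisiting.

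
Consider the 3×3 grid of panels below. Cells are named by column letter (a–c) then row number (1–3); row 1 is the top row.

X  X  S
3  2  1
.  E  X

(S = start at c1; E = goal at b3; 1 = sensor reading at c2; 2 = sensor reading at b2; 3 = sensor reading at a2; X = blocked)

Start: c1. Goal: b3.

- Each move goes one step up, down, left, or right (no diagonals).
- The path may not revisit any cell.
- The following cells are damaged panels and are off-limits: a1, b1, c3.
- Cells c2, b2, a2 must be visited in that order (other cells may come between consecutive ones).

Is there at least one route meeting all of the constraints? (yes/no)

yes

One route that works: c1 → c2 → b2 → a2 → a3 → b3.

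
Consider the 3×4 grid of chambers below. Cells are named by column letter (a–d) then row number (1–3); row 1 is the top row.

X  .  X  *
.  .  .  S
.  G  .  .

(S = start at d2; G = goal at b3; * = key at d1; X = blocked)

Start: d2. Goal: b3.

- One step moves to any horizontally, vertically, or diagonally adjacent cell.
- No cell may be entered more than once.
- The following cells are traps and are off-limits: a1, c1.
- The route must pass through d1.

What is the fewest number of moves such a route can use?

3

Any route passes through d1 somewhere between d2 and b3. Summing Chebyshev distances along the two legs (d2 → d1 → b3) gives a lower bound of 1 + 2 = 3 moves.
A route of 3 moves achieves this: d2 → d1 → c2 → b3.
Since 3 matches the lower bound, it is optimal.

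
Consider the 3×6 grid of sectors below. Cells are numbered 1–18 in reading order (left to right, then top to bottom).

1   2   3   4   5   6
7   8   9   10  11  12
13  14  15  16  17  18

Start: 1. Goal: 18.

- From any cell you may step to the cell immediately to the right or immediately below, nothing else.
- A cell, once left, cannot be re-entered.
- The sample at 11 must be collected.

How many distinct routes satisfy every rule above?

A right/down-only route from 1 to 18 makes exactly 2 down-moves and 5 right-moves in some order.
With no other constraints that would be C(7,2) = 21 routes.
Split at 11 and multiply the segment counts: 1→11: 5; 11→18: 2; product = 10.
That gives 10 routes.

10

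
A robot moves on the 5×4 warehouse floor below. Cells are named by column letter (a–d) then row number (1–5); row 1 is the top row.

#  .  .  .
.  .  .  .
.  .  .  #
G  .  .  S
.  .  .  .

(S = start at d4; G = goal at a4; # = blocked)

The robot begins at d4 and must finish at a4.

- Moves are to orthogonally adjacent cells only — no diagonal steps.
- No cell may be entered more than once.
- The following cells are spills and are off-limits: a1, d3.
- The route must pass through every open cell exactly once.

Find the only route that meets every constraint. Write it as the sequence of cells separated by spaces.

d4 d5 c5 c4 c3 c2 d2 d1 c1 b1 b2 a2 a3 b3 b4 b5 a5 a4

Need to visit all 18 open cells exactly once, starting at d4 and ending at a4.
Cell d5 has only two open neighbours (d4 and c5), so the path must pass straight through it: one of those is the cell it's entered from and the other is where it exits.
Route from d4: down to d5, left to c5, 3× up (reaching c2), right to d2, up to d1, 2× left (reaching b1), down to b2, left to a2, down to a3, right to b3, 2× down (reaching b5), left to a5, up to a4 — 17 moves in all.
Check: all 18 open cells covered.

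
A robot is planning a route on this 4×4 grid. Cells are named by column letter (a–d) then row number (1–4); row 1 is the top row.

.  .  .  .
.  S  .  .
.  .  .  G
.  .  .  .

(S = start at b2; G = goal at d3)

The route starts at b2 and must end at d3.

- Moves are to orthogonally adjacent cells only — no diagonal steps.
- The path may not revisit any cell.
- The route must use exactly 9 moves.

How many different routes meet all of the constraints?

Need simple routes of exactly 9 moves from b2 to d3 (Manhattan distance 3, so 3 moves are spent on a detour and 3 undoing it).
Branch systematically from the start, pruning whenever the remaining move budget drops below the Manhattan distance to d3 or differs from it in parity. Grouping the completions by first move — via b1: 9; via b3: 5; via a2: 7; via c2: 2 — and summing: 9 + 5 + 7 + 2 = 23.
That gives 23 routes.

23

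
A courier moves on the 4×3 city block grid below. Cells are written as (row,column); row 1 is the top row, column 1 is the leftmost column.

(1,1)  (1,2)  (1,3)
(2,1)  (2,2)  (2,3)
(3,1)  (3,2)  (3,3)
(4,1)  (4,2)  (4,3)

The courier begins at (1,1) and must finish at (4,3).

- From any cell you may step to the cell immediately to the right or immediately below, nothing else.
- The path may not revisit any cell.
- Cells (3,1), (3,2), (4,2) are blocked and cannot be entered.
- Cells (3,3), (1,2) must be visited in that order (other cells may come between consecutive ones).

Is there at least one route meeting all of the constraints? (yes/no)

no

(1,2) lies above (3,3), so going from (3,3) to (1,2) would need an upward move — but moves only go right/down, so (3,3) cannot be visited before (1,2).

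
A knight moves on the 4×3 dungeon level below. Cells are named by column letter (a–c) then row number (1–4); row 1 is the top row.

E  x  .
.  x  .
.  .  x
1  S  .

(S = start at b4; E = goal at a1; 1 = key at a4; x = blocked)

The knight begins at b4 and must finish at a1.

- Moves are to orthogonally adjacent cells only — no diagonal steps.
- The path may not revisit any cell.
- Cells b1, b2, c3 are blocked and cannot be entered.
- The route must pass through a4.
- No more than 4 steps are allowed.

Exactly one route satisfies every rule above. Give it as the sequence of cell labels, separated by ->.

b4 -> a4 -> a3 -> a2 -> a1

Any route must reach a4 and still end at a1 within 4 moves, so the order of the required stops is forced.
Route from b4: left to a4, 3× up (reaching a1) — 4 moves in all.
Check: all required cells visited; 4 ≤ 4 moves.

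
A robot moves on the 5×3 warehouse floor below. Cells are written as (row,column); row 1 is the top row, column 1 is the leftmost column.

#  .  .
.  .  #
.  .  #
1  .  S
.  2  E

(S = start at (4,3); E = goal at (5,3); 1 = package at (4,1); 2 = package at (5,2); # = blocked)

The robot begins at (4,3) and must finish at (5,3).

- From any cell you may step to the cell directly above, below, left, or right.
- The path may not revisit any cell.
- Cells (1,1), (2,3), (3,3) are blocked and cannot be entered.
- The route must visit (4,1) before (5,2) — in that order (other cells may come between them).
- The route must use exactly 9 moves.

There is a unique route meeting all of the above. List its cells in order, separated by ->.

(4,3) -> (4,2) -> (3,2) -> (2,2) -> (2,1) -> (3,1) -> (4,1) -> (5,1) -> (5,2) -> (5,3)

The waypoints must appear in the order (4,1), (5,2), with no cell reused.
Route from (4,3): left to (4,2), 2× up (reaching (2,2)), left to (2,1), 3× down (reaching (5,1)), 2× right (reaching (5,3)) — 9 moves in all.
Check: order respected (1 at step 6, 2 at step 8); 9 moves as required.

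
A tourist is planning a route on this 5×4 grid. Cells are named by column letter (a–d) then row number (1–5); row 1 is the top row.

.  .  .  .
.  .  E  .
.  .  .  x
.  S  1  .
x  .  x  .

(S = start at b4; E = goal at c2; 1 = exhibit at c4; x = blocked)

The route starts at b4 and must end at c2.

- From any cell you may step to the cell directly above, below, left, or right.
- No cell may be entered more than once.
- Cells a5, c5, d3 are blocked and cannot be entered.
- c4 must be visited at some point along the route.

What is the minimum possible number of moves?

Any route passes through c4 somewhere between b4 and c2. Summing Manhattan distances along the two legs (b4 → c4 → c2) gives a lower bound of 1 + 2 = 3 moves.
A route of 3 moves achieves this: b4 → c4 → c3 → c2.
Since 3 matches the lower bound, it is optimal.

3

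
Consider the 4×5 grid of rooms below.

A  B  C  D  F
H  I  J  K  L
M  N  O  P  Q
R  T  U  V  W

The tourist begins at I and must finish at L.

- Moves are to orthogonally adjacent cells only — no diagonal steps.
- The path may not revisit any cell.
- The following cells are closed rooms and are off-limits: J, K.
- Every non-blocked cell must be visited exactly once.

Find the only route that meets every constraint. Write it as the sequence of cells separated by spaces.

I N O P Q W V U T R M H A B C D F L

Need to visit all 18 open cells exactly once, starting at I and ending at L.
Cell D has only two open neighbours (C and F), so the path must pass straight through it: one of those is the cell it's entered from and the other is where it exits.
Route from I: down 1 to N, right 3 to Q, down 1 to W, left 4 to R, up 3 to A, right 4 to F, down 1 to L — 17 moves in all.
Check: all 18 open cells covered.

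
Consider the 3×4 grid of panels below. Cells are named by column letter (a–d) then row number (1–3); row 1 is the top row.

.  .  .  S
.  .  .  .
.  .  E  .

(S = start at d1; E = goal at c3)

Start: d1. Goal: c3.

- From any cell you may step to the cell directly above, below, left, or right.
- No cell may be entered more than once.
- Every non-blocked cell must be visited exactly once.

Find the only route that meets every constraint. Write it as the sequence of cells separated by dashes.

d1 - c1 - b1 - a1 - a2 - a3 - b3 - b2 - c2 - d2 - d3 - c3

Need to visit all 12 open cells exactly once, starting at d1 and ending at c3.
Cell d3 has only two open neighbours (d2 and c3), so the path must pass straight through it: one of those is the cell it's entered from and the other is where it exits.
Route from d1: 3× left (reaching a1), 2× down (reaching a3), right to b3, up to b2, 2× right (reaching d2), down to d3, left to c3 — 11 moves in all.
Check: all 12 open cells covered.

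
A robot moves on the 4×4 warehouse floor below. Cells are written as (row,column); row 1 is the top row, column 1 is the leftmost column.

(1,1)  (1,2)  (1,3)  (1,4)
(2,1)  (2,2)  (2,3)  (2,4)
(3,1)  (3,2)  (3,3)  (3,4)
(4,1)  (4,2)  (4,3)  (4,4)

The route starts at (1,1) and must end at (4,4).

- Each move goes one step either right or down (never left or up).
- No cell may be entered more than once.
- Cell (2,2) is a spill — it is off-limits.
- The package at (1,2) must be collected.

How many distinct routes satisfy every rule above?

4

A right/down-only route from (1,1) to (4,4) makes exactly 3 down-moves and 3 right-moves in some order.
With no other constraints that would be C(6,3) = 20 routes.
Split at (1,2) and multiply the segment counts (each segment already excludes blocked cells): (1,1)→(1,2): 1; (1,2)→(4,4): 4; product = 4.
That gives 4 routes.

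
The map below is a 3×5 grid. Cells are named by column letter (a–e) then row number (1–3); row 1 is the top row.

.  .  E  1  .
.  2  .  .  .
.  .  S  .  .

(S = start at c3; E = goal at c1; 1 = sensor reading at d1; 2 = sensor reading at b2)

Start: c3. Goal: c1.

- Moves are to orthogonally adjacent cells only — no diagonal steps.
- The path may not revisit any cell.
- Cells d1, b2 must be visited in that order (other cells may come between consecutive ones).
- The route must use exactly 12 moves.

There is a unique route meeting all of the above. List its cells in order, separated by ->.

c3 -> d3 -> e3 -> e2 -> e1 -> d1 -> d2 -> c2 -> b2 -> a2 -> a1 -> b1 -> c1

The waypoints must appear in the order d1, b2, with no cell reused.
Route from c3: 2× right (reaching e3), 2× up (reaching e1), left to d1, down to d2, 3× left (reaching a2), up to a1, 2× right (reaching c1) — 12 moves in all.
Check: order respected (1 at step 5, 2 at step 8); 12 moves as required.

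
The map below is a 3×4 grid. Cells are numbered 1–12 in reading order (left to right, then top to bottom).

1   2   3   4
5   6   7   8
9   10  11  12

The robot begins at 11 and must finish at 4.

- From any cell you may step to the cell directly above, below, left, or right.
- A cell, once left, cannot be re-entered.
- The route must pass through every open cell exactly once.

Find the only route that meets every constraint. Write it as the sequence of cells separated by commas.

11, 12, 8, 7, 6, 10, 9, 5, 1, 2, 3, 4

Need to visit all 12 open cells exactly once, starting at 11 and ending at 4.
Cell 12 has only two open neighbours (8 and 11), so the path must pass straight through it: one of those is the cell it's entered from and the other is where it exits.
Route from 11: right to 12, up to 8, 2× left (reaching 6), down to 10, left to 9, 2× up (reaching 1), 3× right (reaching 4) — 11 moves in all.
Check: all 12 open cells covered.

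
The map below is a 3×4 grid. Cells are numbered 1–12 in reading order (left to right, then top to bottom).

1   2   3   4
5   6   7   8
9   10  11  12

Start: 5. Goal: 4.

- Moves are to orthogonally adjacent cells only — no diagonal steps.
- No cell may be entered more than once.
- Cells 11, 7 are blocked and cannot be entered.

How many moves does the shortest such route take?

4

The Manhattan distance from 5 to 4 is |2−1| + |1−4| = 4, so at least 4 moves are needed.
A route of 4 moves achieves this: 5 → 1 → 2 → 3 → 4.
Since 4 matches the lower bound, it is optimal.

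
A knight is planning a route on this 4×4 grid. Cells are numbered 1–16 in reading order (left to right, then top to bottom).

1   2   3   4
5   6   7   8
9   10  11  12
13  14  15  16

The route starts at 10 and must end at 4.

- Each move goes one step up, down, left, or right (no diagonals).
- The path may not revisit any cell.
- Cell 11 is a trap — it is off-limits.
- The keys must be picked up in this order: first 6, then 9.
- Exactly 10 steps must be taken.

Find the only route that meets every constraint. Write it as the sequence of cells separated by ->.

The waypoints must appear in the order 6, 9, with no cell reused.
Route from 10: up to 6, left to 5, 2× down (reaching 13), 3× right (reaching 16), 3× up (reaching 4) — 10 moves in all.
Check: order respected (6 at step 1, 9 at step 3); 10 moves as required.

10 -> 6 -> 5 -> 9 -> 13 -> 14 -> 15 -> 16 -> 12 -> 8 -> 4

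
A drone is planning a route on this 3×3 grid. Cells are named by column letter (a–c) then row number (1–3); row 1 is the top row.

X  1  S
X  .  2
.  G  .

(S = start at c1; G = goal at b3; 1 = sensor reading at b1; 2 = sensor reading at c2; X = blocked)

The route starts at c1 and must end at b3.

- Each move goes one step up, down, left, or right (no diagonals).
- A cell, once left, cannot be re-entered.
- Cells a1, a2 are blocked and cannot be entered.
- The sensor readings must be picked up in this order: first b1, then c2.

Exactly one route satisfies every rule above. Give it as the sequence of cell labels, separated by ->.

The waypoints must appear in the order b1, c2, with no cell reused.
Route from c1: left 1 to b1, down 1 to b2, right 1 to c2, down 1 to c3, left 1 to b3 — 5 moves in all.
Check: order respected (1 at step 1, 2 at step 3).

c1 -> b1 -> b2 -> c2 -> c3 -> b3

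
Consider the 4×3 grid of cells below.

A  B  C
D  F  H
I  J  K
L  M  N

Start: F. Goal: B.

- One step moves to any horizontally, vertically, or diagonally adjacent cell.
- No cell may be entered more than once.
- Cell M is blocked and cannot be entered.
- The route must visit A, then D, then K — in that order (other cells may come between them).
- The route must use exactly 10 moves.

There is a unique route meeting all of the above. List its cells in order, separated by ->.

The waypoints must appear in the order A, D, K, with no cell reused.
Route from F: up-left 1 to A, down 3 to L, up-right 1 to J, down-right 1 to N, up 3 to C, left 1 to B — 10 moves in all.
Check: order respected (A at step 1, D at step 2, K at step 7); 10 moves as required.

F -> A -> D -> I -> L -> J -> N -> K -> H -> C -> B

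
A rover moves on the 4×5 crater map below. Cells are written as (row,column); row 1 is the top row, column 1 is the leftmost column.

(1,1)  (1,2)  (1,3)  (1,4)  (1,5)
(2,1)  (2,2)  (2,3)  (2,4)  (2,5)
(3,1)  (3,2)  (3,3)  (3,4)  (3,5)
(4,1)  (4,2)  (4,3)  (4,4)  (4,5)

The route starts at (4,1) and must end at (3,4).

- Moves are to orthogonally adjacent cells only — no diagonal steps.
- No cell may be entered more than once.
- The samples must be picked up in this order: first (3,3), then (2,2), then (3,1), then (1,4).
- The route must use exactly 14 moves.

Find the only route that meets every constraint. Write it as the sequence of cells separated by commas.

(4,1), (4,2), (4,3), (3,3), (2,3), (2,2), (3,2), (3,1), (2,1), (1,1), (1,2), (1,3), (1,4), (2,4), (3,4)

The waypoints must appear in the order (3,3), (2,2), (3,1), (1,4), with no cell reused.
Route from (4,1): right 2 to (4,3), up 2 to (2,3), left 1 to (2,2), down 1 to (3,2), left 1 to (3,1), up 2 to (1,1), right 3 to (1,4), down 2 to (3,4) — 14 moves in all.
Check: order respected ((3,3) at step 3, (2,2) at step 5, (3,1) at step 7, (1,4) at step 12); 14 moves as required.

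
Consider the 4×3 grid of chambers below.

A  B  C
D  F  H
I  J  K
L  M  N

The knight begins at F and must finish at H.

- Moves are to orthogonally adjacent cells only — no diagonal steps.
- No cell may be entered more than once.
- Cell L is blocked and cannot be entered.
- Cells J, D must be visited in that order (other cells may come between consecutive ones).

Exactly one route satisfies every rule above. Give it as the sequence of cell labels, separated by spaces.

The waypoints must appear in the order J, D, with no cell reused.
Route from F: down to J, left to I, 2× up (reaching A), 2× right (reaching C), down to H — 7 moves in all.
Check: order respected (J at step 1, D at step 3).

F J I D A B C H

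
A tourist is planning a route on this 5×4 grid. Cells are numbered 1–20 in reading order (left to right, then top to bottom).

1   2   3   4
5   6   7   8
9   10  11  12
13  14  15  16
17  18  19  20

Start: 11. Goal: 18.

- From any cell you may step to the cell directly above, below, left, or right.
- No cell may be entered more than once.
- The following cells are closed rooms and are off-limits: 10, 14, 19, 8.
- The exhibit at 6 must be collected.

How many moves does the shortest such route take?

Any route passes through 6 somewhere between 11 and 18. Summing Manhattan distances along the two legs (11 → 6 → 18) gives a lower bound of 2 + 3 = 5 moves.
That bound ignores the blocked cells. Measuring each leg by the fewest moves that actually steer around them (11→6: 2; 6→18: 5) raises the lower bound to 7.
A route of 7 moves exists: 11 → 7 → 6 → 5 → 9 → 13 → 17 → 18.
Since 7 matches that lower bound, it is optimal.

7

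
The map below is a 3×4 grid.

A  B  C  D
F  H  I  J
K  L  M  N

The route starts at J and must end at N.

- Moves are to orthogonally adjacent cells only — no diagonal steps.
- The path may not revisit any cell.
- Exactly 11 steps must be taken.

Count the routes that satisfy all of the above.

2

Need simple routes of exactly 11 moves from J to N (Manhattan distance 1, so 5 moves are spent on a detour and 5 undoing it).
Enumerating: J D C I H B A F K L M N | J D C B A F K L H I M N.
That gives 2 routes.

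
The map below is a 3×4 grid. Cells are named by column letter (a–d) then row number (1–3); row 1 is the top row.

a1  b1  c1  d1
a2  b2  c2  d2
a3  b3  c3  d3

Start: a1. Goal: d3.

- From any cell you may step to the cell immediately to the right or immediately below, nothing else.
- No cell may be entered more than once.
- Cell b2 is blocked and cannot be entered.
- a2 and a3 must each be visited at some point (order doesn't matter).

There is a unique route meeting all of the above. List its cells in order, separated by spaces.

Moves only go right or down, so the column and row indices never decrease.
Route from a1: 2× down (reaching a3), 3× right (reaching d3) — 5 moves in all.
Check: all required cells visited.

a1 a2 a3 b3 c3 d3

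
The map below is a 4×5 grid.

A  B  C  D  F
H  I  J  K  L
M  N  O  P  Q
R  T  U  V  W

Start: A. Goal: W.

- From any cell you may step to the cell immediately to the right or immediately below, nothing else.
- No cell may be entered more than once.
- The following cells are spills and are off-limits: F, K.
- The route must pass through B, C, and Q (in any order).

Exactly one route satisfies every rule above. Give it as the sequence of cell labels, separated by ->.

A -> B -> C -> J -> O -> P -> Q -> W

Moves only go right or down, so the column and row indices never decrease.
Route from A: right 2 to C, down 2 to O, right 2 to Q, down 1 to W — 7 moves in all.
Check: all required cells visited.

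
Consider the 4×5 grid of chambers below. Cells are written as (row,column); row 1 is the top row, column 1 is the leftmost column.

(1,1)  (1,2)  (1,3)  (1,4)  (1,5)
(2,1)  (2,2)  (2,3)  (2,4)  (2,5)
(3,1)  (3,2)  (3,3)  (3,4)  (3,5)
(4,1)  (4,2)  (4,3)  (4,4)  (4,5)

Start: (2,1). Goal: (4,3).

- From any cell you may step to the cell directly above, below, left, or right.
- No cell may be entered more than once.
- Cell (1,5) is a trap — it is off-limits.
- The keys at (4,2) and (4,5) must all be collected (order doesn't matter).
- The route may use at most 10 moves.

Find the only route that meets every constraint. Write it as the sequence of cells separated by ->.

Any route must reach (4,2) and (4,5) and still end at (4,3) within 10 moves, so the order of the required stops is forced.
Route from (2,1): 2× down (reaching (4,1)), right to (4,2), up to (3,2), 3× right (reaching (3,5)), down to (4,5), 2× left (reaching (4,3)) — 10 moves in all.
Check: all required cells visited; 10 ≤ 10 moves.

(2,1) -> (3,1) -> (4,1) -> (4,2) -> (3,2) -> (3,3) -> (3,4) -> (3,5) -> (4,5) -> (4,4) -> (4,3)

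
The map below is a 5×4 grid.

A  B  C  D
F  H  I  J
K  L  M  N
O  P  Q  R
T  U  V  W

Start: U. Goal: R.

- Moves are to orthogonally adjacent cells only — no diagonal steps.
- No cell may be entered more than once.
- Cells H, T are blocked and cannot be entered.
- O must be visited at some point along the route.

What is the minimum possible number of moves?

Any route passes through O somewhere between U and R. Summing Manhattan distances along the two legs (U → O → R) gives a lower bound of 2 + 3 = 5 moves.
The shortest route satisfying every rule uses 7 moves: U → P → O → K → L → M → Q → R.
The bound of 5 isn't tight here; checking systematically, no route of length 5 through 6 satisfies every constraint, so 7 is the minimum.

7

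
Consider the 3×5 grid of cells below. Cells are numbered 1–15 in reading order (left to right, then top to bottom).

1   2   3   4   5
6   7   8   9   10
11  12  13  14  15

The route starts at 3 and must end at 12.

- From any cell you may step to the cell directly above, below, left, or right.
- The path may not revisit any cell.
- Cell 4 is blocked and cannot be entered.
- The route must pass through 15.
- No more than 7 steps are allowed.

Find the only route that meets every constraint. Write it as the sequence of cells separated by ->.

The budget equals the shortest possible length, so every move has to be on a shortest route through the required cells.
Route from 3: down 1 to 8, right 2 to 10, down 1 to 15, left 3 to 12 — 7 moves in all.
Check: all required cells visited; 7 ≤ 7 moves.

3 -> 8 -> 9 -> 10 -> 15 -> 14 -> 13 -> 12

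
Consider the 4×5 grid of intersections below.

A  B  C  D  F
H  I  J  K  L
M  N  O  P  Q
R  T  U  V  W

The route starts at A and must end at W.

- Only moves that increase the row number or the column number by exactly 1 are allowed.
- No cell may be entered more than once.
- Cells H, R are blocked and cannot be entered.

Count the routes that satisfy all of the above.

A right/down-only route from A to W makes exactly 3 down-moves and 4 right-moves in some order.
With no other constraints that would be C(7,3) = 35 routes.
Subtract routes through each blocked cell (inclusion–exclusion for overlaps): − through H: 15 − through R: 1 + through H&R: 1 → 20.
That gives 20 routes.

20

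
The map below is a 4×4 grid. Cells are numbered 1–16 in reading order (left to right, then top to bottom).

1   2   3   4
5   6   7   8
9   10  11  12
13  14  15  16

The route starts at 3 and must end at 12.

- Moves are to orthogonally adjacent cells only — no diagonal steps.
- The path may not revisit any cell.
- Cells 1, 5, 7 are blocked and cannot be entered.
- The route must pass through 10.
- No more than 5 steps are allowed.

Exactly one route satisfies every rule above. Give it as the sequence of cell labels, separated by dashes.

3 - 2 - 6 - 10 - 11 - 12

The 5-move cap with required stops at 10 leaves no slack for detours.
Route from 3: left to 2, 2× down (reaching 10), 2× right (reaching 12) — 5 moves in all.
Check: all required cells visited; 5 ≤ 5 moves.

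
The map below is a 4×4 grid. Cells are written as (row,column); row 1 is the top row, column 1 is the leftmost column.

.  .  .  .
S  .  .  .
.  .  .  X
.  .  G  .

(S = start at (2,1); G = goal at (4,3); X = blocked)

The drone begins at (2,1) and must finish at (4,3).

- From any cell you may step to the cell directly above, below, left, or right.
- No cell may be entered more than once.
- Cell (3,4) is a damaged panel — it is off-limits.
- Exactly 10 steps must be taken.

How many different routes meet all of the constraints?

10

Need simple routes of exactly 10 moves from (2,1) to (4,3) (Manhattan distance 4, so 3 moves are spent on a detour and 3 undoing it).
Branch systematically from the start, pruning whenever the remaining move budget drops below the Manhattan distance to (4,3) or differs from it in parity. Grouping the completions by first move — via (1,1): 6; via (3,1): 2; via (2,2): 2 — and summing: 6 + 2 + 2 = 10.
That gives 10 routes.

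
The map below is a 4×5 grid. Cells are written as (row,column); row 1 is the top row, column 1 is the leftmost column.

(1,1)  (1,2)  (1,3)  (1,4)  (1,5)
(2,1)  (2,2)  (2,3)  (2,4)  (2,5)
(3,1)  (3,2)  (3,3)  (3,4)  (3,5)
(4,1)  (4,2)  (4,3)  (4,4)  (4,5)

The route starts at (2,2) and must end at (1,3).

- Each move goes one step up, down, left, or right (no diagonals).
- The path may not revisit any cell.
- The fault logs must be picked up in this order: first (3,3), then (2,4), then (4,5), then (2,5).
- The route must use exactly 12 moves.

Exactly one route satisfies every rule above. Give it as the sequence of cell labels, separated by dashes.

(2,2) - (3,2) - (3,3) - (2,3) - (2,4) - (3,4) - (4,4) - (4,5) - (3,5) - (2,5) - (1,5) - (1,4) - (1,3)

The waypoints must appear in the order (3,3), (2,4), (4,5), (2,5), with no cell reused.
Route from (2,2): down to (3,2), right to (3,3), up to (2,3), right to (2,4), 2× down (reaching (4,4)), right to (4,5), 3× up (reaching (1,5)), 2× left (reaching (1,3)) — 12 moves in all.
Check: order respected ((3,3) at step 2, (2,4) at step 4, (4,5) at step 7, (2,5) at step 9); 12 moves as required.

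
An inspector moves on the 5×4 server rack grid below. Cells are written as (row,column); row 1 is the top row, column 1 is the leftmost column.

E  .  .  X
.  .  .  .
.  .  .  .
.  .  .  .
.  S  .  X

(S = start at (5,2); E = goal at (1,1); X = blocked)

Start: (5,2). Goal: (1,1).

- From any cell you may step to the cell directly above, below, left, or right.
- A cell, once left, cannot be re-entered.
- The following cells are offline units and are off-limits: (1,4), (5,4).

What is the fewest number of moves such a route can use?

5

The Manhattan distance from (5,2) to (1,1) is |5−1| + |2−1| = 5, so at least 5 moves are needed.
A route of 5 moves achieves this: (5,2) → (4,2) → (3,2) → (2,2) → (1,2) → (1,1).
Since 5 matches the lower bound, it is optimal.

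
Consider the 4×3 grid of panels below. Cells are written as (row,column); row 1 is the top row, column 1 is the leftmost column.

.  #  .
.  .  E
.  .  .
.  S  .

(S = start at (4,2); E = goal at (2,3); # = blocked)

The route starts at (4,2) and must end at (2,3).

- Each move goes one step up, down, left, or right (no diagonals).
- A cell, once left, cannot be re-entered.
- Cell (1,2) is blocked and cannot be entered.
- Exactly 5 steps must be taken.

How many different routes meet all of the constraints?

Need simple routes of exactly 5 moves from (4,2) to (2,3) (Manhattan distance 3, so 1 moves are spent on a detour and 1 undoing it).
Enumerating: (4,2) (3,2) (3,1) (2,1) (2,2) (2,3) | (4,2) (4,1) (3,1) (2,1) (2,2) (2,3) | (4,2) (4,1) (3,1) (3,2) (2,2) (2,3) | (4,2) (4,1) (3,1) (3,2) (3,3) (2,3) | (4,2) (4,3) (3,3) (3,2) (2,2) (2,3).
That gives 5 routes.

5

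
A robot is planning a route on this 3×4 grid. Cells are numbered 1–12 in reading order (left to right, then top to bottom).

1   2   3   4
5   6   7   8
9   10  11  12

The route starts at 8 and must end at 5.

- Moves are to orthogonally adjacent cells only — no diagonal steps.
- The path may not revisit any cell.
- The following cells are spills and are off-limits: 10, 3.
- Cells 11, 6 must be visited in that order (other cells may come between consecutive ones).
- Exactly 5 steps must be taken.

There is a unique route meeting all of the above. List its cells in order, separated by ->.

The waypoints must appear in the order 11, 6, with no cell reused.
Route from 8: down to 12, left to 11, up to 7, 2× left (reaching 5) — 5 moves in all.
Check: order respected (11 at step 2, 6 at step 4); 5 moves as required.

8 -> 12 -> 11 -> 7 -> 6 -> 5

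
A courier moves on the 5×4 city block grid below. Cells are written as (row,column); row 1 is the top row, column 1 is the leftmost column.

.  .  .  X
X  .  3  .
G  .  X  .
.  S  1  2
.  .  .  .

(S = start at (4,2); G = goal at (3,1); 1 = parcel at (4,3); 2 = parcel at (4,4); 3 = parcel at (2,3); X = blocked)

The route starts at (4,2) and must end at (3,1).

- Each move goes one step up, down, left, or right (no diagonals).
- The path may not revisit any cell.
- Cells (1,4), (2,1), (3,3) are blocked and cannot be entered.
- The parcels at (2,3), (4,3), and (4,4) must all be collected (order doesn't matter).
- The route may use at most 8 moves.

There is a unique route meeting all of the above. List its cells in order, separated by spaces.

Any route must reach (2,3), (4,3), and (4,4) and still end at (3,1) within 8 moves, so the order of the required stops is forced.
Route from (4,2): right 2 to (4,4), up 2 to (2,4), left 2 to (2,2), down 1 to (3,2), left 1 to (3,1) — 8 moves in all.
Check: all required cells visited; 8 ≤ 8 moves.

(4,2) (4,3) (4,4) (3,4) (2,4) (2,3) (2,2) (3,2) (3,1)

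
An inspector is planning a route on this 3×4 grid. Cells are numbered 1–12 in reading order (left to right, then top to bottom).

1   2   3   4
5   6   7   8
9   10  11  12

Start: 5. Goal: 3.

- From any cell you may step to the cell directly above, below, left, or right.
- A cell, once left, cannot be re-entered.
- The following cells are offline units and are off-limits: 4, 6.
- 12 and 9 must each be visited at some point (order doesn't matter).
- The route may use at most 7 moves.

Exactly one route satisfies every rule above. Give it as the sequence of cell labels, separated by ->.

5 -> 9 -> 10 -> 11 -> 12 -> 8 -> 7 -> 3

The budget equals the shortest possible length, so every move has to be on a shortest route through the required cells.
Route from 5: down 1 to 9, right 3 to 12, up 1 to 8, left 1 to 7, up 1 to 3 — 7 moves in all.
Check: all required cells visited; 7 ≤ 7 moves.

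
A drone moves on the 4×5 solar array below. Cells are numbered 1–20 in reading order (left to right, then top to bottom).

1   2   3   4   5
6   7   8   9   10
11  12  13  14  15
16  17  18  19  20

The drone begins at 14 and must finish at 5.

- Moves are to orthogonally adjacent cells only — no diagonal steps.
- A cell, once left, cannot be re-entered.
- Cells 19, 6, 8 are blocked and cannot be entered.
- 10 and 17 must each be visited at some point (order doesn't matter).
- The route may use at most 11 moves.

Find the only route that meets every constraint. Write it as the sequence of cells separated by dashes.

14 - 13 - 18 - 17 - 12 - 7 - 2 - 3 - 4 - 9 - 10 - 5

Any route must reach 10 and 17 and still end at 5 within 11 moves, so the order of the required stops is forced.
Route from 14: left to 13, down to 18, left to 17, 3× up (reaching 2), 2× right (reaching 4), down to 9, right to 10, up to 5 — 11 moves in all.
Check: all required cells visited; 11 ≤ 11 moves.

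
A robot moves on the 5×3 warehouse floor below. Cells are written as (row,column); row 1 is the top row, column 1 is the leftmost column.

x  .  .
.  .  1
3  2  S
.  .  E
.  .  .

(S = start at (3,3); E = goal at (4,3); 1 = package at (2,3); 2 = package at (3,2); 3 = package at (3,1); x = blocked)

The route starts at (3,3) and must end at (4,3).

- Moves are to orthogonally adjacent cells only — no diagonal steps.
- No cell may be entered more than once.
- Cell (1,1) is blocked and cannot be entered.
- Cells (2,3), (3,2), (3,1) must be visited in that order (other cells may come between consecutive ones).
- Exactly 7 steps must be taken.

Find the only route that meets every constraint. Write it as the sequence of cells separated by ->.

The waypoints must appear in the order (2,3), (3,2), (3,1), with no cell reused.
Route from (3,3): up to (2,3), left to (2,2), down to (3,2), left to (3,1), down to (4,1), 2× right (reaching (4,3)) — 7 moves in all.
Check: order respected (1 at step 1, 2 at step 3, 3 at step 4); 7 moves as required.

(3,3) -> (2,3) -> (2,2) -> (3,2) -> (3,1) -> (4,1) -> (4,2) -> (4,3)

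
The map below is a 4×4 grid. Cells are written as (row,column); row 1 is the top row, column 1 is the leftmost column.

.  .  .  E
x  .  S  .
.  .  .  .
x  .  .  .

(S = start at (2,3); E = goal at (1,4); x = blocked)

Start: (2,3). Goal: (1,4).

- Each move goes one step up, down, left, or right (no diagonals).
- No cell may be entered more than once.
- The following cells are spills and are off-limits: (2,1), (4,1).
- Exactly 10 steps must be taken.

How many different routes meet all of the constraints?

7

Need simple routes of exactly 10 moves from (2,3) to (1,4) (Manhattan distance 2, so 4 moves are spent on a detour and 4 undoing it).
Enumerating: (2,3) (1,3) (1,2) (2,2) (3,2) (4,2) (4,3) (3,3) (3,4) (2,4) (1,4) | (2,3) (1,3) (1,2) (2,2) (3,2) (4,2) (4,3) (4,4) (3,4) (2,4) (1,4) | (2,3) (1,3) (1,2) (2,2) (3,2) (3,3) (4,3) (4,4) (3,4) (2,4) (1,4) | (2,3) (3,3) (3,4) (4,4) (4,3) (4,2) (3,2) (2,2) (1,2) (1,3) (1,4) | (2,3) (2,4) (3,4) (4,4) (4,3) (3,3) (3,2) (2,2) (1,2) (1,3) (1,4) | (2,3) (2,4) (3,4) (4,4) (4,3) (4,2) (3,2) (2,2) (1,2) (1,3) (1,4) | (2,3) (2,4) (3,4) (3,3) (4,3) (4,2) (3,2) (2,2) (1,2) (1,3) (1,4).
That gives 7 routes.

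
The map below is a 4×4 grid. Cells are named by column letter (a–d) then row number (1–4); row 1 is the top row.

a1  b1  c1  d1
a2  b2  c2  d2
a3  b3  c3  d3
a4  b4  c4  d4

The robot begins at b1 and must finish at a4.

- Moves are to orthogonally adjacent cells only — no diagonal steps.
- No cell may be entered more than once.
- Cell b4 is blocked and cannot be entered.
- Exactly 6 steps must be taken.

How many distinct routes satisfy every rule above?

5

Need simple routes of exactly 6 moves from b1 to a4 (Manhattan distance 4, so 1 moves are spent on a detour and 1 undoing it).
Enumerating: b1 b2 c2 c3 b3 a3 a4 | b1 a1 a2 b2 b3 a3 a4 | b1 c1 c2 c3 b3 a3 a4 | b1 c1 c2 b2 b3 a3 a4 | b1 c1 c2 b2 a2 a3 a4.
That gives 5 routes.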